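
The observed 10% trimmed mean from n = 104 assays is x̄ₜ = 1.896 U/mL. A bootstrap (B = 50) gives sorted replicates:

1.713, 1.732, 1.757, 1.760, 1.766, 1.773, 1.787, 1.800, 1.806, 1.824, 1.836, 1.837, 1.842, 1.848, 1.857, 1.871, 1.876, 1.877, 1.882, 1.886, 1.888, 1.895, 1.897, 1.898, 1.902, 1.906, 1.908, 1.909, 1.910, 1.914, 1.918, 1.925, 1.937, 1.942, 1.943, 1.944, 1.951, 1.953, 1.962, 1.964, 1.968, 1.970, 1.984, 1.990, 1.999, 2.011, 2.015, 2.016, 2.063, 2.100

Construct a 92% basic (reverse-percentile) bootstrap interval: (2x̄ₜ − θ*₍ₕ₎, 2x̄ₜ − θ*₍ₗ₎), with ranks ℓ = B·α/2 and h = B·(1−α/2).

(1.776, 2.060)

Percentile endpoints at ranks 2 and 48: θ*₍2₎ = 1.732, θ*₍48₎ = 2.016.
Basic interval reflects these around x̄ₜ:
  lower = 2 × 1.896 − 2.016 = 1.776
  upper = 2 × 1.896 − 1.732 = 2.060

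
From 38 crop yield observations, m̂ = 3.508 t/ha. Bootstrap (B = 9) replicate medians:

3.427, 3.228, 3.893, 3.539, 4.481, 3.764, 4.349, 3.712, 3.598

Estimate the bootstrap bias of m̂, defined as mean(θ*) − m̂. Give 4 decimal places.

bias = +0.2688

mean(θ*) = (3.427 + 3.228 + 3.893 + 3.539 + 4.481 + 3.764 + 4.349 + 3.712 + 3.598) / 9 = 3.77678
bias = 3.77678 − 3.508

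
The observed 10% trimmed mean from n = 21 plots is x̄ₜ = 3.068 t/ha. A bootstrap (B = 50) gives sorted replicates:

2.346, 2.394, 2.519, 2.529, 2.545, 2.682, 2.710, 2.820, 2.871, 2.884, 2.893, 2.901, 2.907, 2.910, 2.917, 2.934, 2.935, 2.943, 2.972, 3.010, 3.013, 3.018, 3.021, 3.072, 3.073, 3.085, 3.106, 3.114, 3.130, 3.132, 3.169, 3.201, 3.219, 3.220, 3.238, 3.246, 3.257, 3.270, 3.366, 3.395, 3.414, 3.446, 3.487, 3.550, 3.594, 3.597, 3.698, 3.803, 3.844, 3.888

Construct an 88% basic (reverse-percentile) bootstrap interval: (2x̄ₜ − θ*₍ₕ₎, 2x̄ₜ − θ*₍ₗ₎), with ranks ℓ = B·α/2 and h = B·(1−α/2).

(2.438, 3.617)

Percentile endpoints at ranks 3 and 47: θ*₍3₎ = 2.519, θ*₍47₎ = 3.698.
Basic interval reflects these around x̄ₜ:
  lower = 2 × 3.068 − 3.698 = 2.438
  upper = 2 × 3.068 − 2.519 = 3.617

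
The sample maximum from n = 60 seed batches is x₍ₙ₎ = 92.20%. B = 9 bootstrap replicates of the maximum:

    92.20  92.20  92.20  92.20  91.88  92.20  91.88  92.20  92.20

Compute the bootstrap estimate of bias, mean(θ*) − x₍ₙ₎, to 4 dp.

bias = −0.0711

mean(θ*) = (92.20 + 92.20 + 92.20 + 92.20 + 91.88 + 92.20 + 91.88 + 92.20 + 92.20) / 9 = 92.12889
bias = 92.12889 − 92.20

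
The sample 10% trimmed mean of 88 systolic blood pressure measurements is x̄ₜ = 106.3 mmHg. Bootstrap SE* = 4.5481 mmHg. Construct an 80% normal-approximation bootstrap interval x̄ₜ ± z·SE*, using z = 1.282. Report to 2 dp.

Margin = 1.282 × 4.5481 = 5.831
Interval: 106.3 ± 5.831

(100.47, 112.13)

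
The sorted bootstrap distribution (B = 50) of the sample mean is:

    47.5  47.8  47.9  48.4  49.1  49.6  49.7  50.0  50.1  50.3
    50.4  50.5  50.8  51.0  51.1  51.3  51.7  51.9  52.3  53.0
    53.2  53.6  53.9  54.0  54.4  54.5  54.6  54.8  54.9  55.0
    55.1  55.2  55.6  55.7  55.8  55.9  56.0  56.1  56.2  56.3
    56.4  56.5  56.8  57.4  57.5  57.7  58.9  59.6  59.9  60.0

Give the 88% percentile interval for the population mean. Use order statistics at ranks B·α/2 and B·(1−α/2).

α = 0.12; lower rank = 50 × 0.060 = 3; upper rank = 50 × 0.940 = 47.
The 3rd smallest replicate is 47.9; the 47th is 58.9.

(47.9, 58.9)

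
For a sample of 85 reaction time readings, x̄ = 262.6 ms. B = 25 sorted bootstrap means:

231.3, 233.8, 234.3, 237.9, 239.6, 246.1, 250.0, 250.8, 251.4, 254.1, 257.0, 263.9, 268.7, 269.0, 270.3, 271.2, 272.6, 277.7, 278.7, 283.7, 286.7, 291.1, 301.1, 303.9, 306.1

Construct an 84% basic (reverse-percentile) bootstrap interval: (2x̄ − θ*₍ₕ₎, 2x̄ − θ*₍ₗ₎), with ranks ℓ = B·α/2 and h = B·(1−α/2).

(224.1, 291.4)

Percentile endpoints at ranks 2 and 23: θ*₍2₎ = 233.8, θ*₍23₎ = 301.1.
Basic interval reflects these around x̄:
  lower = 2 × 262.6 − 301.1 = 224.1
  upper = 2 × 262.6 − 233.8 = 291.4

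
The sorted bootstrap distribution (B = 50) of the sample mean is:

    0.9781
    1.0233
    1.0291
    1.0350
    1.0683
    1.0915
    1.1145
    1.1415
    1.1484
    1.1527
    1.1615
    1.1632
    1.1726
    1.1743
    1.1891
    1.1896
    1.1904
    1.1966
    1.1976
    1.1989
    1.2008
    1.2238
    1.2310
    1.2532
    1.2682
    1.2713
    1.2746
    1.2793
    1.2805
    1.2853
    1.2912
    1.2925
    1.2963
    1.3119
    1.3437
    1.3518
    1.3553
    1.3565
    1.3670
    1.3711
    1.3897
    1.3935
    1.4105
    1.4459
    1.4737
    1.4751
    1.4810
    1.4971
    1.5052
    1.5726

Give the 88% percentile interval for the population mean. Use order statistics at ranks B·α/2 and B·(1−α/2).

(1.0291, 1.4810)

α = 0.12; lower rank = 50 × 0.060 = 3; upper rank = 50 × 0.940 = 47.
The 3rd smallest replicate is 1.0291; the 47th is 1.4810.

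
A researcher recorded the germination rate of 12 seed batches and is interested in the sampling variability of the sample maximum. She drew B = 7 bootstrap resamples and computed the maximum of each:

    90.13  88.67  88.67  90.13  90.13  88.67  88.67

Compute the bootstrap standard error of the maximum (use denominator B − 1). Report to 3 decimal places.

Bootstrap SE is the standard deviation of the 7 replicate maximums.
Mean of replicates: (90.13 + 88.67 + 88.67 + 90.13 + 90.13 + 88.67 + 88.67) / 7 = 625.0700 / 7 = 89.2957
Sum of squared deviations: (+0.8343)² + (−0.6257)² + (−0.6257)² + (+0.8343)² + (+0.8343)² + (−0.6257)² + (−0.6257)² = 3.6542
Variance = 3.6542 / 6 = 0.6090
SE* = √0.6090

SE* = 0.780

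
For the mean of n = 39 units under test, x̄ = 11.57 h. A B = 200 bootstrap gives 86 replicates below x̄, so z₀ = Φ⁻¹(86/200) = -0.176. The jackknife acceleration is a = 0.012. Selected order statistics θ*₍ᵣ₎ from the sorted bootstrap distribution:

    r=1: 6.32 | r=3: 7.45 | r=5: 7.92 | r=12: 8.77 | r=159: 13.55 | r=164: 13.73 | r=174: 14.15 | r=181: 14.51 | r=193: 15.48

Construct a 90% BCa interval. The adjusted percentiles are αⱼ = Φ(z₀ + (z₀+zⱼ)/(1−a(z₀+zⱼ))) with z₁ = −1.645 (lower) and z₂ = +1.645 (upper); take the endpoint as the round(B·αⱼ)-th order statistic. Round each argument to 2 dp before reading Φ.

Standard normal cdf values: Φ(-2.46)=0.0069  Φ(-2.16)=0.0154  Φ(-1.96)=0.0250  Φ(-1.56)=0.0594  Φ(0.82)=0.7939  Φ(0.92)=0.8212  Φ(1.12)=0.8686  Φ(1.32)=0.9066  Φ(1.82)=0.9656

(7.92, 14.51)

Lower: z₀ + z₁ = -0.176 + (-1.645) = -1.821; 1 − a(z₀+z₁) = 1 − (0.012)(-1.821) = 1.0219; argument = -0.176 + (-1.821)/1.0219 = -1.9581 → -1.96.
α₁ = Φ(-1.96) = 0.0250; rank = round(200 × 0.0250) = 5; θ*₍5₎ = 7.92.
Upper: z₀ + z₂ = 1.469; 1 − a(z₀+z₂) = 0.9824; argument = 1.3194 → 1.32; α₂ = 0.9066; rank = 181; θ*₍181₎ = 14.51.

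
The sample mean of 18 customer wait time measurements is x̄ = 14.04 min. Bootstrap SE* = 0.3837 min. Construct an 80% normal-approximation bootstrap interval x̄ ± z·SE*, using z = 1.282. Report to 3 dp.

Margin = 1.282 × 0.3837 = 0.4919
Interval: 14.04 ± 0.4919

(13.548, 14.532)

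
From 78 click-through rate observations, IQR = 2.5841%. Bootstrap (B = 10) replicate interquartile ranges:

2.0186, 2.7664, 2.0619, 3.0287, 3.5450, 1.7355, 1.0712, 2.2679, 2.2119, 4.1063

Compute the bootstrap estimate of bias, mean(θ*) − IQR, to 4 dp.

mean(θ*) = (2.0186 + 2.7664 + 2.0619 + 3.0287 + 3.5450 + 1.7355 + 1.0712 + 2.2679 + 2.2119 + 4.1063) / 10 = 2.48134
bias = 2.48134 − 2.5841

bias = −0.1028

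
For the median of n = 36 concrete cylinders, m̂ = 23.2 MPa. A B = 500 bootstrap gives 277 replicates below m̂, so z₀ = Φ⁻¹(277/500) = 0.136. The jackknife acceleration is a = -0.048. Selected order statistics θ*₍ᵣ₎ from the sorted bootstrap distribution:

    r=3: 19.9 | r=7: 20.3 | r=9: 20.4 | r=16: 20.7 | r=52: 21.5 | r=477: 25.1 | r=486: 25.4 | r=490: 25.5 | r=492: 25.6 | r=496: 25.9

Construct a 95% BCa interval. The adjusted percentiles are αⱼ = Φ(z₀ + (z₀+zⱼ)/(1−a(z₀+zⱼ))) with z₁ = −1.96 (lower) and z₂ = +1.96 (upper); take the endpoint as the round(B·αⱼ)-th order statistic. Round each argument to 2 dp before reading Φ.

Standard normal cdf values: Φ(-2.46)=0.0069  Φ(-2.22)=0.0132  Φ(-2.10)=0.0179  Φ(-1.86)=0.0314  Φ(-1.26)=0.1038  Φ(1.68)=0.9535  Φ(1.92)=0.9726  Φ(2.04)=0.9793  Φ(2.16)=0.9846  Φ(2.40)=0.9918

Lower: z₀ + z₁ = 0.136 + (-1.960) = -1.824; 1 − a(z₀+z₁) = 1 − (-0.048)(-1.824) = 0.9124; argument = 0.136 + (-1.824)/0.9124 = -1.8630 → -1.86.
α₁ = Φ(-1.86) = 0.0314; rank = round(500 × 0.0314) = 16; θ*₍16₎ = 20.7.
Upper: z₀ + z₂ = 2.096; 1 − a(z₀+z₂) = 1.1006; argument = 2.0404 → 2.04; α₂ = 0.9793; rank = 490; θ*₍490₎ = 25.5.

(20.7, 25.5)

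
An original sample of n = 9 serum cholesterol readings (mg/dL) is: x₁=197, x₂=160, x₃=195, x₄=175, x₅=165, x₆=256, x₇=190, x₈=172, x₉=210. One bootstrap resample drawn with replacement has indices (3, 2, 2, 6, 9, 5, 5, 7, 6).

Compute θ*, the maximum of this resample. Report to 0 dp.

Resample values: 195, 160, 160, 256, 210, 165, 165, 190, 256.
Maximum = 256

θ* = 256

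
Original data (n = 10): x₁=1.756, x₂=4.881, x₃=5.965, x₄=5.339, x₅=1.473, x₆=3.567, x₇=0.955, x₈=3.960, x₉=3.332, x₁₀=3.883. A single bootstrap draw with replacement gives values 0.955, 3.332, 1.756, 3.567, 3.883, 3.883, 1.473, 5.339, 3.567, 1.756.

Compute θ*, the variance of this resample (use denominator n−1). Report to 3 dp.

Mean = 2.9511; sum of squared deviations = 17.3684
s² = 17.3684 / 9 = 1.9298

θ* = 1.930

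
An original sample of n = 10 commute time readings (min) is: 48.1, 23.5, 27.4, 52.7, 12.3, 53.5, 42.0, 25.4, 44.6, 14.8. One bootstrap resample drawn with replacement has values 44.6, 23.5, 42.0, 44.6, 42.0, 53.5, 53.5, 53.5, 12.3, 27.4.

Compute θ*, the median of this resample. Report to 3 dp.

Sorted: 12.3, 23.5, 27.4, 42.0, 42.0, 44.6, 44.6, 53.5, 53.5, 53.5
Median = average of the two middle values = 43.300

θ* = 43.300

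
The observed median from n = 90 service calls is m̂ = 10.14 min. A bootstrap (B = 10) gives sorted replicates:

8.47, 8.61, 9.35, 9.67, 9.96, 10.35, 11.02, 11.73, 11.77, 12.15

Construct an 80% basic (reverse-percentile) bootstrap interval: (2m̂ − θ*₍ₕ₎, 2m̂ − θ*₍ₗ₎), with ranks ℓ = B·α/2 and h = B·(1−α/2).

Percentile endpoints at ranks 1 and 9: θ*₍1₎ = 8.47, θ*₍9₎ = 11.77.
Basic interval reflects these around m̂:
  lower = 2 × 10.14 − 11.77 = 8.51
  upper = 2 × 10.14 − 8.47 = 11.81

(8.51, 11.81)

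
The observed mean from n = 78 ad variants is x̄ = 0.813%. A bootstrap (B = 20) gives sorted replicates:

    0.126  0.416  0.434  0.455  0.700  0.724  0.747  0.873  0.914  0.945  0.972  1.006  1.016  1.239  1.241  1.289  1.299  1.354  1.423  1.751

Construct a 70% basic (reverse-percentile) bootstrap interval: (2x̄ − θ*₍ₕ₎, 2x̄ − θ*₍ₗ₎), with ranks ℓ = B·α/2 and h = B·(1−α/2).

(0.327, 1.192)

Percentile endpoints at ranks 3 and 17: θ*₍3₎ = 0.434, θ*₍17₎ = 1.299.
Basic interval reflects these around x̄:
  lower = 2 × 0.813 − 1.299 = 0.327
  upper = 2 × 0.813 − 0.434 = 1.192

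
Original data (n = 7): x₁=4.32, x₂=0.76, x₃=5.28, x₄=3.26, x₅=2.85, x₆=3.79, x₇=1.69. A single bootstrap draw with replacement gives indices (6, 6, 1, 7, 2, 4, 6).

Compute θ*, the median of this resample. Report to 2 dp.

θ* = 3.79

Resample values: 3.79, 3.79, 4.32, 1.69, 0.76, 3.26, 3.79.
Sorted: 0.76, 1.69, 3.26, 3.79, 3.79, 3.79, 4.32
Median = middle value = 3.79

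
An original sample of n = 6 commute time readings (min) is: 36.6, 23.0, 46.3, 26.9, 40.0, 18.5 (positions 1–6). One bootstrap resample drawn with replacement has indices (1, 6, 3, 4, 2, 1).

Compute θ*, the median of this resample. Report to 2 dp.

θ* = 31.75

Resample values: 36.6, 18.5, 46.3, 26.9, 23.0, 36.6.
Sorted: 18.5, 23.0, 26.9, 36.6, 36.6, 46.3
Median = average of the two middle values = 31.75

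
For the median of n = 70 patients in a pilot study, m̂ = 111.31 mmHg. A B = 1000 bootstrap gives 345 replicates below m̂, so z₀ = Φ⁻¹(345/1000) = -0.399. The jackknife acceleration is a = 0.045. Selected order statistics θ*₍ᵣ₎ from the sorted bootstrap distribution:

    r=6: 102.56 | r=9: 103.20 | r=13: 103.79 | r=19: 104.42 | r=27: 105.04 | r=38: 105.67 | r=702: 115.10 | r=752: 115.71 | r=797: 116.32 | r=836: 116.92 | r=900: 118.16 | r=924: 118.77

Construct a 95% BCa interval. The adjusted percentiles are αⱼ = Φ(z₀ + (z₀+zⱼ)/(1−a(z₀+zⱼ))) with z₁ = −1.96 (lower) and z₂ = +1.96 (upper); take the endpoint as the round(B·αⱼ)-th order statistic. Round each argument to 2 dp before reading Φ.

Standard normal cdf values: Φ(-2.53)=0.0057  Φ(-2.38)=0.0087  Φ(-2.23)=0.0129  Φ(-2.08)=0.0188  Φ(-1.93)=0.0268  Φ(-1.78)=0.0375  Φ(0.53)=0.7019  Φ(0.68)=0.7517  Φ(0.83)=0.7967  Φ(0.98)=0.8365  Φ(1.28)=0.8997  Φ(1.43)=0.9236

(102.56, 118.16)

Lower: z₀ + z₁ = -0.399 + (-1.960) = -2.359; 1 − a(z₀+z₁) = 1 − (0.045)(-2.359) = 1.1062; argument = -0.399 + (-2.359)/1.1062 = -2.5316 → -2.53.
α₁ = Φ(-2.53) = 0.0057; rank = round(1000 × 0.0057) = 6; θ*₍6₎ = 102.56.
Upper: z₀ + z₂ = 1.561; 1 − a(z₀+z₂) = 0.9298; argument = 1.2799 → 1.28; α₂ = 0.8997; rank = 900; θ*₍900₎ = 118.16.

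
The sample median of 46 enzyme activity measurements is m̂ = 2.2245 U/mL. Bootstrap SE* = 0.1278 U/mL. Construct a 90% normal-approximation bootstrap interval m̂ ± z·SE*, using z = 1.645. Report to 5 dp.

(2.01427, 2.43473)

Margin = 1.645 × 0.1278 = 0.210231
Interval: 2.2245 ± 0.210231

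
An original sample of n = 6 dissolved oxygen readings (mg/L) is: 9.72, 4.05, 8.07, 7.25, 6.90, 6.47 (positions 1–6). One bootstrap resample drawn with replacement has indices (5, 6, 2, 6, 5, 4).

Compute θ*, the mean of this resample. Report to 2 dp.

θ* = 6.34

Resample values: 6.90, 6.47, 4.05, 6.47, 6.90, 7.25.
Mean = (6.90 + 6.47 + 4.05 + 6.47 + 6.90 + 7.25) / 6 = 38.040 / 6 = 6.34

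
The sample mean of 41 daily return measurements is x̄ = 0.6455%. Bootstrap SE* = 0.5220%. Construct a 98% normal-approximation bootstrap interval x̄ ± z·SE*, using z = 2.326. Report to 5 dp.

(-0.56867, 1.85967)

Margin = 2.326 × 0.5220 = 1.214172
Interval: 0.6455 ± 1.214172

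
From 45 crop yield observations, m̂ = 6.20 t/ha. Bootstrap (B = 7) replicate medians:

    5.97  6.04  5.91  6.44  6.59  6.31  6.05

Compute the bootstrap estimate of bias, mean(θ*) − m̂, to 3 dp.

mean(θ*) = (5.97 + 6.04 + 5.91 + 6.44 + 6.59 + 6.31 + 6.05) / 7 = 6.1871
bias = 6.1871 − 6.20

bias = −0.013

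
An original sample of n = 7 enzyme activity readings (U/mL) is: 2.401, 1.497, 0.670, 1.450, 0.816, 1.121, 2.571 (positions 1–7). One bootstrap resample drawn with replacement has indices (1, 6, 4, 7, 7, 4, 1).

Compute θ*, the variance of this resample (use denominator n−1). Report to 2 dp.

Resample values: 2.401, 1.121, 1.450, 2.571, 2.571, 1.450, 2.401.
Mean = 1.9950; sum of squared deviations = 2.3512
s² = 2.3512 / 6 = 0.3919

θ* = 0.39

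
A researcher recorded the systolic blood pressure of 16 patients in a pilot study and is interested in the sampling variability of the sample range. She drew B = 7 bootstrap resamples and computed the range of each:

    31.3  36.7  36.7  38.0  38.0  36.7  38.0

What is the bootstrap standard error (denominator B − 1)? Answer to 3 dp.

SE* = 2.377

Bootstrap SE is the standard deviation of the 7 replicate ranges.
Mean of replicates: (31.3 + 36.7 + 36.7 + 38.0 + 38.0 + 36.7 + 38.0) / 7 = 255.4000 / 7 = 36.4857
Sum of squared deviations: (−5.1857)² + (+0.2143)² + (+0.2143)² + (+1.5143)² + (+1.5143)² + (+0.2143)² + (+1.5143)² = 33.9086
Variance = 33.9086 / 6 = 5.6514
SE* = √5.6514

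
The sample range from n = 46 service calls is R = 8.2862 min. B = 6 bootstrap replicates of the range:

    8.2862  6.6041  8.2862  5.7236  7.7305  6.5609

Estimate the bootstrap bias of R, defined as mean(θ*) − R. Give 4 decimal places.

mean(θ*) = (8.2862 + 6.6041 + 8.2862 + 5.7236 + 7.7305 + 6.5609) / 6 = 7.19858
bias = 7.19858 − 8.2862

bias = −1.0876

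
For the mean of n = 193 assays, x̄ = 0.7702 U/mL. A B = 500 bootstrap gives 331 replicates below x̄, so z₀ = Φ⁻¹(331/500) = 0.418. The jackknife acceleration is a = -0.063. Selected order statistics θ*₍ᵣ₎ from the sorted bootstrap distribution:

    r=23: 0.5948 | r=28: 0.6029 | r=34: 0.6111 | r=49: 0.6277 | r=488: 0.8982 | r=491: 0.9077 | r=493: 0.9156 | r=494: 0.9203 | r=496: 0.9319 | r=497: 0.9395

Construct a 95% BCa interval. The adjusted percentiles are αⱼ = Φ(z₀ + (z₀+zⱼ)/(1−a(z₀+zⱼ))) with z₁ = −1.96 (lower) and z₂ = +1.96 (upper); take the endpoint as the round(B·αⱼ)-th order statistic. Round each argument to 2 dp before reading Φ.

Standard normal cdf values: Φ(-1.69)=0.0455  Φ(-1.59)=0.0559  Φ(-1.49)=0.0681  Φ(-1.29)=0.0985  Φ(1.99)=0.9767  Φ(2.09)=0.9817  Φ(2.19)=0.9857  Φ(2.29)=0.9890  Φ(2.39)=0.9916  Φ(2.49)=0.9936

(0.6277, 0.9395)

Lower: z₀ + z₁ = 0.418 + (-1.960) = -1.542; 1 − a(z₀+z₁) = 1 − (-0.063)(-1.542) = 0.9029; argument = 0.418 + (-1.542)/0.9029 = -1.2899 → -1.29.
α₁ = Φ(-1.29) = 0.0985; rank = round(500 × 0.0985) = 49; θ*₍49₎ = 0.6277.
Upper: z₀ + z₂ = 2.378; 1 − a(z₀+z₂) = 1.1498; argument = 2.4862 → 2.49; α₂ = 0.9936; rank = 497; θ*₍497₎ = 0.9395.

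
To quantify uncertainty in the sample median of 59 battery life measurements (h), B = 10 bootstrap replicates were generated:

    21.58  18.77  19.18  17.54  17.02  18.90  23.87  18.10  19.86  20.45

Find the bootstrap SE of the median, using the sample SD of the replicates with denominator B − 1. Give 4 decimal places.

SE* = 2.0384

Bootstrap SE is the standard deviation of the 10 replicate medians.
Mean of replicates: (21.58 + 18.77 + 19.18 + 17.54 + 17.02 + 18.90 + 23.87 + 18.10 + 19.86 + 20.45) / 10 = 195.27000 / 10 = 19.52700
Sum of squared deviations: (+2.05300)² + (−0.75700)² + (−0.34700)² + (−1.98700)² + (−2.50700)² + (−0.62700)² + (+4.34300)² + (−1.42700)² + (+0.33300)² + (+0.92300)² = 37.39541
Variance = 37.39541 / 9 = 4.15505
SE* = √4.15505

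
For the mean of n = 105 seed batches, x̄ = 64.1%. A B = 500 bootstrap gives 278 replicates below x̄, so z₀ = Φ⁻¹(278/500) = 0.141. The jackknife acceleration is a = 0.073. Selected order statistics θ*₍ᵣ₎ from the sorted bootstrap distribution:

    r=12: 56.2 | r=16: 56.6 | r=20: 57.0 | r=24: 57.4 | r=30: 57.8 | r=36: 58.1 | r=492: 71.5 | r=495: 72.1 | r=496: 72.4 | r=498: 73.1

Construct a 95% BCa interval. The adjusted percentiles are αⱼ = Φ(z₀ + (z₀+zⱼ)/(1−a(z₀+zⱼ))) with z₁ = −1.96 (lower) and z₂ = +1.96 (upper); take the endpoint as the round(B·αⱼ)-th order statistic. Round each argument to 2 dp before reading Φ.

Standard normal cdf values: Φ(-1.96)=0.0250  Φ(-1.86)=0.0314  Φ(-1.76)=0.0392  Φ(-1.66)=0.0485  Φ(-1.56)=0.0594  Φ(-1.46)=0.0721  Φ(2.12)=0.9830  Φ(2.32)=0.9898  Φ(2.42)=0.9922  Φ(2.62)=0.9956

Lower: z₀ + z₁ = 0.141 + (-1.960) = -1.819; 1 − a(z₀+z₁) = 1 − (0.073)(-1.819) = 1.1328; argument = 0.141 + (-1.819)/1.1328 = -1.4648 → -1.46.
α₁ = Φ(-1.46) = 0.0721; rank = round(500 × 0.0721) = 36; θ*₍36₎ = 58.1.
Upper: z₀ + z₂ = 2.101; 1 − a(z₀+z₂) = 0.8466; argument = 2.6226 → 2.62; α₂ = 0.9956; rank = 498; θ*₍498₎ = 73.1.

(58.1, 73.1)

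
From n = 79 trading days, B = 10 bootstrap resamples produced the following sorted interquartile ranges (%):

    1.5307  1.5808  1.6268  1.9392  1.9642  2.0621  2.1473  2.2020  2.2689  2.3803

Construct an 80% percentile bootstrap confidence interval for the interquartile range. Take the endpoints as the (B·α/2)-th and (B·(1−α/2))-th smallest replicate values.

(1.5307, 2.2689)

α = 0.20; lower rank = 10 × 0.100 = 1; upper rank = 10 × 0.900 = 9.
The 1st smallest replicate is 1.5307; the 9th is 2.2689.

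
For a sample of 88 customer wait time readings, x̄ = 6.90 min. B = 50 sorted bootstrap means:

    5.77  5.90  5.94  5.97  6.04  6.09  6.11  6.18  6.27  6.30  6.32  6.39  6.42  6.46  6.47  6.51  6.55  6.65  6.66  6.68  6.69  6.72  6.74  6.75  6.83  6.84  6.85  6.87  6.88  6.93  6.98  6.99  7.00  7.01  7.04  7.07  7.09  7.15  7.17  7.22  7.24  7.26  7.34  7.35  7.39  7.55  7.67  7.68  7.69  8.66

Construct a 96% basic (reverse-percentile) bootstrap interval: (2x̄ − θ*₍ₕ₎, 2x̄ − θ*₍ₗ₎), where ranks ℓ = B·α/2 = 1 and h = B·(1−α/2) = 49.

Percentile endpoints at ranks 1 and 49: θ*₍1₎ = 5.77, θ*₍49₎ = 7.69.
Basic interval reflects these around x̄:
  lower = 2 × 6.90 − 7.69 = 6.11
  upper = 2 × 6.90 − 5.77 = 8.03

(6.11, 8.03)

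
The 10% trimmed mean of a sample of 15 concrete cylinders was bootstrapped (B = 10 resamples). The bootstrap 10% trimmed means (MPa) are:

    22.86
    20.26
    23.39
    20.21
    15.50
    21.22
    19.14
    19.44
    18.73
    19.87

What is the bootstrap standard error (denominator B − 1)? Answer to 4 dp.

Bootstrap SE is the standard deviation of the 10 replicate 10% trimmed means.
Mean of replicates: (22.86 + 20.26 + 23.39 + 20.21 + 15.50 + 21.22 + 19.14 + 19.44 + 18.73 + 19.87) / 10 = 200.62000 / 10 = 20.06200
Sum of squared deviations: (+2.79800)² + (+0.19800)² + (+3.32800)² + (+0.14800)² + (−4.56200)² + (+1.15800)² + (−0.92200)² + (−0.62200)² + (−1.33200)² + (−0.19200)² = 44.16636
Variance = 44.16636 / 9 = 4.90737
SE* = √4.90737

SE* = 2.2153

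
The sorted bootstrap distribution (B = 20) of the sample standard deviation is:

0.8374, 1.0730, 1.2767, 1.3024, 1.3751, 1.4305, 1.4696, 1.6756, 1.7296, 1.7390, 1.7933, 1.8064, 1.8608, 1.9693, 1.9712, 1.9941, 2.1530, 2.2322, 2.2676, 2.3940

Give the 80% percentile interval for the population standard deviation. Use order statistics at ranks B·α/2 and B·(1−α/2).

(1.0730, 2.2322)

α = 0.20; lower rank = 20 × 0.100 = 2; upper rank = 20 × 0.900 = 18.
The 2nd smallest replicate is 1.0730; the 18th is 2.2322.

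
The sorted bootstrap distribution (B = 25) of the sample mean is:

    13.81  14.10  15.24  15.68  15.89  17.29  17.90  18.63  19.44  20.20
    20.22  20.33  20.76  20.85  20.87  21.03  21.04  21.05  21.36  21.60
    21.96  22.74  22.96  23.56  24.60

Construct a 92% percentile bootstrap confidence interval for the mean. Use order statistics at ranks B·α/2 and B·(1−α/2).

(13.81, 23.56)

α = 0.08; lower rank = 25 × 0.040 = 1; upper rank = 25 × 0.960 = 24.
The 1st smallest replicate is 13.81; the 24th is 23.56.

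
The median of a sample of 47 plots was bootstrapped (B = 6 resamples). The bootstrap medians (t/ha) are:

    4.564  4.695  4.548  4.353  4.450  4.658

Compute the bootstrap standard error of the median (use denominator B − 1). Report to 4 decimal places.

SE* = 0.1277

Bootstrap SE is the standard deviation of the 6 replicate medians.
Mean of replicates: (4.564 + 4.695 + 4.548 + 4.353 + 4.450 + 4.658) / 6 = 27.26800 / 6 = 4.54467
Sum of squared deviations: (+0.01933)² + (+0.15033)² + (+0.00333)² + (−0.19167)² + (−0.09467)² + (+0.11333)² = 0.08153
Variance = 0.08153 / 5 = 0.01631
SE* = √0.01631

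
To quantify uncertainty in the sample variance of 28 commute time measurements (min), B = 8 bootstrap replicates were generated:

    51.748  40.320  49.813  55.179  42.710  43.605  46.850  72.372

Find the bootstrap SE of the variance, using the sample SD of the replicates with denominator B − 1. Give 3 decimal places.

Bootstrap SE is the standard deviation of the 8 replicate variances.
Mean of replicates: (51.748 + 40.320 + 49.813 + 55.179 + 42.710 + 43.605 + 46.850 + 72.372) / 8 = 402.5970 / 8 = 50.3246
Sum of squared deviations: (+1.4234)² + (−10.0046)² + (−0.5116)² + (+4.8544)² + (−7.6146)² + (−6.7196)² + (−3.4746)² + (+22.0474)² = 727.2409
Variance = 727.2409 / 7 = 103.8916
SE* = √103.8916

SE* = 10.193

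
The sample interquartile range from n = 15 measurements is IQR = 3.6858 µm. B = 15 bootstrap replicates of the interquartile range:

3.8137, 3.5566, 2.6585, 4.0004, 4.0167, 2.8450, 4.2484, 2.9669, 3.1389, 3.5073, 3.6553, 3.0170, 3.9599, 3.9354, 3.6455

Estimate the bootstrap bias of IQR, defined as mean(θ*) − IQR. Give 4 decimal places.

mean(θ*) = (3.8137 + 3.5566 + 2.6585 + 4.0004 + 4.0167 + 2.8450 + 4.2484 + 2.9669 + 3.1389 + 3.5073 + 3.6553 + 3.0170 + 3.9599 + 3.9354 + 3.6455) / 15 = 3.53103
bias = 3.53103 − 3.6858

bias = −0.1548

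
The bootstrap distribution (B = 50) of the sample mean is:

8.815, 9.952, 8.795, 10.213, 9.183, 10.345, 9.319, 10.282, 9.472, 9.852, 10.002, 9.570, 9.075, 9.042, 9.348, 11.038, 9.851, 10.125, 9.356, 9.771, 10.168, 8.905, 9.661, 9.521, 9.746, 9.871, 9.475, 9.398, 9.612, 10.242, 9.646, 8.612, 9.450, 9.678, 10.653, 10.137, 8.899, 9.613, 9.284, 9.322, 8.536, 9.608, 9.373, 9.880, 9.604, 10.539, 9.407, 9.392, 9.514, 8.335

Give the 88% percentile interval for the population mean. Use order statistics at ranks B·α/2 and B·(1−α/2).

Sorted replicates: 8.335, 8.536, 8.612, 8.795, 8.815, 8.899, 8.905, 9.042, 9.075, 9.183, 9.284, 9.319, 9.322, 9.348, 9.356, 9.373, 9.392, 9.398, 9.407, 9.450, 9.472, 9.475, 9.514, 9.521, 9.570, 9.604, 9.608, 9.612, 9.613, 9.646, 9.661, 9.678, 9.746, 9.771, 9.851, 9.852, 9.871, 9.880, 9.952, 10.002, 10.125, 10.137, 10.168, 10.213, 10.242, 10.282, 10.345, 10.539, 10.653, 11.038
α = 0.12; lower rank = 50 × 0.060 = 3; upper rank = 50 × 0.940 = 47.
The 3rd smallest replicate is 8.612; the 47th is 10.345.

(8.612, 10.345)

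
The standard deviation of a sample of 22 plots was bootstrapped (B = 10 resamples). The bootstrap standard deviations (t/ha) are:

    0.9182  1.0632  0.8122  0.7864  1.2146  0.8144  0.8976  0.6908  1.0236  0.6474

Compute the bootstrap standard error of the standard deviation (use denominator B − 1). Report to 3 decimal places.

Bootstrap SE is the standard deviation of the 10 replicate standard deviations.
Mean of replicates: (0.9182 + 1.0632 + 0.8122 + 0.7864 + 1.2146 + 0.8144 + 0.8976 + 0.6908 + 1.0236 + 0.6474) / 10 = 8.86840 / 10 = 0.88684
Sum of squared deviations: (+0.03136)² + (+0.17636)² + (−0.07464)² + (−0.10044)² + (+0.32776)² + (−0.07244)² + (+0.01076)² + (−0.19604)² + (+0.13676)² + (−0.23944)² = 0.27500
Variance = 0.27500 / 9 = 0.03056
SE* = √0.03056

SE* = 0.175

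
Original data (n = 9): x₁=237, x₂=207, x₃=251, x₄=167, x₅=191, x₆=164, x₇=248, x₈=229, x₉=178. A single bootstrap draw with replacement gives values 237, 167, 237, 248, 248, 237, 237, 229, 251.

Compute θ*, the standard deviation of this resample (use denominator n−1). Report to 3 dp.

Mean = 232.3333; sum of squared deviations = 5206.0000
s² = 5206.0000 / 8 = 650.7500
s = √650.7500 = 25.510

θ* = 25.510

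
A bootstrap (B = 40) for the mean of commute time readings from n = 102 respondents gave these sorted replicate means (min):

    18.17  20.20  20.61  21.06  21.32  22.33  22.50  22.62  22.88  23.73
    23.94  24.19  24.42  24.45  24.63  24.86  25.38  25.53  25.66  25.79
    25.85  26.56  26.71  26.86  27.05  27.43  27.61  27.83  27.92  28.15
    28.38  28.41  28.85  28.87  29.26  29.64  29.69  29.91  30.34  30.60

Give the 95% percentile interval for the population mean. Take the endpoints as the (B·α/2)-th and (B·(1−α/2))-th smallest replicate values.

α = 0.05; lower rank = 40 × 0.025 = 1; upper rank = 40 × 0.975 = 39.
The 1st smallest replicate is 18.17; the 39th is 30.34.

(18.17, 30.34)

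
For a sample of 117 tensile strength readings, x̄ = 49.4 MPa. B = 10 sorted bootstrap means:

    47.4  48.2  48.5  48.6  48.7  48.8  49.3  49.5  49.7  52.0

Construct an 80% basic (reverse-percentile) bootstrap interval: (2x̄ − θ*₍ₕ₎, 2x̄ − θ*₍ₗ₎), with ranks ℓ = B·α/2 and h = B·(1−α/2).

(49.1, 51.4)

Percentile endpoints at ranks 1 and 9: θ*₍1₎ = 47.4, θ*₍9₎ = 49.7.
Basic interval reflects these around x̄:
  lower = 2 × 49.4 − 49.7 = 49.1
  upper = 2 × 49.4 − 47.4 = 51.4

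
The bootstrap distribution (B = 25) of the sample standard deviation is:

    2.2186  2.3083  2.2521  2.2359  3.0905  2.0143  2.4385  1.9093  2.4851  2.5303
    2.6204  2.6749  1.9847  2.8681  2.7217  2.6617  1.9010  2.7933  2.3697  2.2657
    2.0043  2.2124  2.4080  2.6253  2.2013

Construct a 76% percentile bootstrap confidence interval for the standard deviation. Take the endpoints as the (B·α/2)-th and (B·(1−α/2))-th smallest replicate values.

(1.9847, 2.7217)

Sorted replicates: 1.9010, 1.9093, 1.9847, 2.0043, 2.0143, 2.2013, 2.2124, 2.2186, 2.2359, 2.2521, 2.2657, 2.3083, 2.3697, 2.4080, 2.4385, 2.4851, 2.5303, 2.6204, 2.6253, 2.6617, 2.6749, 2.7217, 2.7933, 2.8681, 3.0905
α = 0.24; lower rank = 25 × 0.120 = 3; upper rank = 25 × 0.880 = 22.
The 3rd smallest replicate is 1.9847; the 22nd is 2.7217.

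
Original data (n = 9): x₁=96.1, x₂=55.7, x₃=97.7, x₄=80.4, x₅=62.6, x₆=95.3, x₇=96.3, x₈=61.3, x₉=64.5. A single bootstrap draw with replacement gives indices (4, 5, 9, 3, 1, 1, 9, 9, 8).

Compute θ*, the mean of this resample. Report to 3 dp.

Resample values: 80.4, 62.6, 64.5, 97.7, 96.1, 96.1, 64.5, 64.5, 61.3.
Mean = (80.4 + 62.6 + 64.5 + 97.7 + 96.1 + 96.1 + 64.5 + 64.5 + 61.3) / 9 = 687.70 / 9 = 76.411

θ* = 76.411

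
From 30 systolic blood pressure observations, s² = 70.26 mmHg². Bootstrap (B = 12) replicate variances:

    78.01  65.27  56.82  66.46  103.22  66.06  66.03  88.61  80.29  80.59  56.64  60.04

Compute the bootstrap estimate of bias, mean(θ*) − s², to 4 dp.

bias = +2.0767

mean(θ*) = (78.01 + 65.27 + 56.82 + 66.46 + 103.22 + 66.06 + 66.03 + 88.61 + 80.29 + 80.59 + 56.64 + 60.04) / 12 = 72.33667
bias = 72.33667 − 70.26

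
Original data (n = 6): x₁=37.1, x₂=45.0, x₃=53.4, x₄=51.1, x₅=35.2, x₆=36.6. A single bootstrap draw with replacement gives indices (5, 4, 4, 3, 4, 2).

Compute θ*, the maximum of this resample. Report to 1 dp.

θ* = 53.4

Resample values: 35.2, 51.1, 51.1, 53.4, 51.1, 45.0.
Maximum = 53.4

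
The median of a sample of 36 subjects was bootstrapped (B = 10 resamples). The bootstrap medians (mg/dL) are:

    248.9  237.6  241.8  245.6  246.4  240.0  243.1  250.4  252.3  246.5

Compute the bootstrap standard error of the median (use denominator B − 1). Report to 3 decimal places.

SE* = 4.657

Bootstrap SE is the standard deviation of the 10 replicate medians.
Mean of replicates: (248.9 + 237.6 + 241.8 + 245.6 + 246.4 + 240.0 + 243.1 + 250.4 + 252.3 + 246.5) / 10 = 2452.6000 / 10 = 245.2600
Sum of squared deviations: (+3.6400)² + (−7.6600)² + (−3.4600)² + (+0.3400)² + (+1.1400)² + (−5.2600)² + (−2.1600)² + (+5.1400)² + (+7.0400)² + (+1.2400)² = 195.1640
Variance = 195.1640 / 9 = 21.6849
SE* = √21.6849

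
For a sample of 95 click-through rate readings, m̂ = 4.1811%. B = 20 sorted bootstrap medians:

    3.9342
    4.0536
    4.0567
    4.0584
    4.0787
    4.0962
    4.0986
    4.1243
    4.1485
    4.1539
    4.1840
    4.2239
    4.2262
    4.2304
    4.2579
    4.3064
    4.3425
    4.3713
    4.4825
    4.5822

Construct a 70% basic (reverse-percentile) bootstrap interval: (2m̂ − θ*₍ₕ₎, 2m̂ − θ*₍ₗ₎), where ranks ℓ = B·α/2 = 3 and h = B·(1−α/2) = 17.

Percentile endpoints at ranks 3 and 17: θ*₍3₎ = 4.0567, θ*₍17₎ = 4.3425.
Basic interval reflects these around m̂:
  lower = 2 × 4.1811 − 4.3425 = 4.0197
  upper = 2 × 4.1811 − 4.0567 = 4.3055

(4.0197, 4.3055)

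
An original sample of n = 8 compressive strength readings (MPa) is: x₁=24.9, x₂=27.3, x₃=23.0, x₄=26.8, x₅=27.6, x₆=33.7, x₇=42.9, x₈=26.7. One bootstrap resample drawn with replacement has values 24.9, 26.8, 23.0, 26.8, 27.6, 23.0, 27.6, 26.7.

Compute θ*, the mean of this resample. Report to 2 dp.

θ* = 25.80

Mean = (24.9 + 26.8 + 23.0 + 26.8 + 27.6 + 23.0 + 27.6 + 26.7) / 8 = 206.40 / 8 = 25.80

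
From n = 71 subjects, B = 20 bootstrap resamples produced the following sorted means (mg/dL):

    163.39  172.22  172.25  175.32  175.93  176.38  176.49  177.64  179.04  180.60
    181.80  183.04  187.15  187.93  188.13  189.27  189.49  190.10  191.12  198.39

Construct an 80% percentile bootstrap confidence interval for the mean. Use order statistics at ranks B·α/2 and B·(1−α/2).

(172.22, 190.10)

α = 0.20; lower rank = 20 × 0.100 = 2; upper rank = 20 × 0.900 = 18.
The 2nd smallest replicate is 172.22; the 18th is 190.10.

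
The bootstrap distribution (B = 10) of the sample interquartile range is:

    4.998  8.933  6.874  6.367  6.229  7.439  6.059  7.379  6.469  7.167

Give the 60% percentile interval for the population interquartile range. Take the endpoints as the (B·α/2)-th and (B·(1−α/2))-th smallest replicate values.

(6.059, 7.379)

Sorted replicates: 4.998, 6.059, 6.229, 6.367, 6.469, 6.874, 7.167, 7.379, 7.439, 8.933
α = 0.40; lower rank = 10 × 0.200 = 2; upper rank = 10 × 0.800 = 8.
The 2nd smallest replicate is 6.059; the 8th is 7.379.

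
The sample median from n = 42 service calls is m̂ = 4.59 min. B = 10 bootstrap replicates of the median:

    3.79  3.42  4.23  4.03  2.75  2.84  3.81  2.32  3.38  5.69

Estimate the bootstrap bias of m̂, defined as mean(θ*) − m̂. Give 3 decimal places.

bias = −0.964

mean(θ*) = (3.79 + 3.42 + 4.23 + 4.03 + 2.75 + 2.84 + 3.81 + 2.32 + 3.38 + 5.69) / 10 = 3.6260
bias = 3.6260 − 4.59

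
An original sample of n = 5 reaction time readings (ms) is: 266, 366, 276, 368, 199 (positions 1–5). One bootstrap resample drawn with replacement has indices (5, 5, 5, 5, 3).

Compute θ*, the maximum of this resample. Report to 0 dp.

θ* = 276

Resample values: 199, 199, 199, 199, 276.
Maximum = 276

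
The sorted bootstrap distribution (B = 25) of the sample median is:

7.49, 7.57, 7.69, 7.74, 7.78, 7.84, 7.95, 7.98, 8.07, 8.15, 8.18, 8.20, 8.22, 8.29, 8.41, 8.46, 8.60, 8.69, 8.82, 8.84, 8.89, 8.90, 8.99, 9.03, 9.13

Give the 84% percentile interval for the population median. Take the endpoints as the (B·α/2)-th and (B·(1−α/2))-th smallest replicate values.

α = 0.16; lower rank = 25 × 0.080 = 2; upper rank = 25 × 0.920 = 23.
The 2nd smallest replicate is 7.57; the 23rd is 8.99.

(7.57, 8.99)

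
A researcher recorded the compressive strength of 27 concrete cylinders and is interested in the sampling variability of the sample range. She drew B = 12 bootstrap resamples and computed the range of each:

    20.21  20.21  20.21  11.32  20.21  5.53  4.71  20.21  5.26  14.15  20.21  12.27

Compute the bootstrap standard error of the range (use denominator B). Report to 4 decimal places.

SE* = 6.2749

Bootstrap SE is the standard deviation of the 12 replicate ranges.
Mean of replicates: (20.21 + 20.21 + 20.21 + 11.32 + 20.21 + 5.53 + 4.71 + 20.21 + 5.26 + 14.15 + 20.21 + 12.27) / 12 = 174.50000 / 12 = 14.54167
Sum of squared deviations: (+5.66833)² + (+5.66833)² + (+5.66833)² + (−3.22167)² + (+5.66833)² + (−9.01167)² + (−9.83167)² + (+5.66833)² + (−9.28167)² + (−0.39167)² + (+5.66833)² + (−2.27167)² = 472.49417
Variance = 472.49417 / 12 = 39.37451
SE* = √39.37451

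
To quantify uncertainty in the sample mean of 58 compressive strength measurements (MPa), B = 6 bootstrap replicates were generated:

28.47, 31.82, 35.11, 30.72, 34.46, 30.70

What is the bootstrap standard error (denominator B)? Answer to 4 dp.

SE* = 2.2898

Bootstrap SE is the standard deviation of the 6 replicate means.
Mean of replicates: (28.47 + 31.82 + 35.11 + 30.72 + 34.46 + 30.70) / 6 = 191.28000 / 6 = 31.88000
Sum of squared deviations: (−3.41000)² + (−0.06000)² + (+3.23000)² + (−1.16000)² + (+2.58000)² + (−1.18000)² = 31.45900
Variance = 31.45900 / 6 = 5.24317
SE* = √5.24317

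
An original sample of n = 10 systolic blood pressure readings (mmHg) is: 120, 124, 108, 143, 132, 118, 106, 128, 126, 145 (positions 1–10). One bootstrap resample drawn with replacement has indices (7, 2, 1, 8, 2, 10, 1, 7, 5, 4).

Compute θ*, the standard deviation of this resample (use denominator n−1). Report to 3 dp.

θ* = 13.147

Resample values: 106, 124, 120, 128, 124, 145, 120, 106, 132, 143.
Mean = 124.8000; sum of squared deviations = 1555.6000
s² = 1555.6000 / 9 = 172.8444
s = √172.8444 = 13.147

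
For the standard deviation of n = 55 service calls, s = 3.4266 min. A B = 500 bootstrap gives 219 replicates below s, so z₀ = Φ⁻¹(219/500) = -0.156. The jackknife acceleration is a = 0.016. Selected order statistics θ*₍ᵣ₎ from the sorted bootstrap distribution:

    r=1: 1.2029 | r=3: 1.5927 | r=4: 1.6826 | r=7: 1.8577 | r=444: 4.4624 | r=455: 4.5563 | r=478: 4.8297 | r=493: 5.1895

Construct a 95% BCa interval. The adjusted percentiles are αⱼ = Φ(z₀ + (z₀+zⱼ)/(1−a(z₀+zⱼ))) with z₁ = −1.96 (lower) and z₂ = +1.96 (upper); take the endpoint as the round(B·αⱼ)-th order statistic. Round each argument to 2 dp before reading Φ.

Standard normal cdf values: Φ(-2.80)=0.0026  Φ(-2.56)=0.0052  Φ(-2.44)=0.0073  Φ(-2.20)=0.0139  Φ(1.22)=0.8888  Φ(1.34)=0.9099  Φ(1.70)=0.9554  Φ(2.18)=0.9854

(1.8577, 4.8297)

Lower: z₀ + z₁ = -0.156 + (-1.960) = -2.116; 1 − a(z₀+z₁) = 1 − (0.016)(-2.116) = 1.0339; argument = -0.156 + (-2.116)/1.0339 = -2.2027 → -2.20.
α₁ = Φ(-2.20) = 0.0139; rank = round(500 × 0.0139) = 7; θ*₍7₎ = 1.8577.
Upper: z₀ + z₂ = 1.804; 1 − a(z₀+z₂) = 0.9711; argument = 1.7016 → 1.70; α₂ = 0.9554; rank = 478; θ*₍478₎ = 4.8297.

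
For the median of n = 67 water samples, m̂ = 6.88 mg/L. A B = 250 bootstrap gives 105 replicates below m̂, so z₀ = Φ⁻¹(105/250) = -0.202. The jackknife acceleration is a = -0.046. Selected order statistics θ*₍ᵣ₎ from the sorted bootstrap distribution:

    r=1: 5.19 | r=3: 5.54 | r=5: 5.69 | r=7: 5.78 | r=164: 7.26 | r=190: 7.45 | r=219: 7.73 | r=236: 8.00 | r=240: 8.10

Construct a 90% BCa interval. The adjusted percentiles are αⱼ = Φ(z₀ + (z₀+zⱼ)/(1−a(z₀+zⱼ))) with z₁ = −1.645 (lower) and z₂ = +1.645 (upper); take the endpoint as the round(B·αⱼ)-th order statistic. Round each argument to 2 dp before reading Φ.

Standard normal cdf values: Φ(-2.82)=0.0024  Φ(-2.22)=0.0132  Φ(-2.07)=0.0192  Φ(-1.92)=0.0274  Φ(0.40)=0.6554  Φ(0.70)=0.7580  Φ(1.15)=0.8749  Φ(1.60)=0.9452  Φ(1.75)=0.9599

(5.54, 7.73)

Lower: z₀ + z₁ = -0.202 + (-1.645) = -1.847; 1 − a(z₀+z₁) = 1 − (-0.046)(-1.847) = 0.9150; argument = -0.202 + (-1.847)/0.9150 = -2.2205 → -2.22.
α₁ = Φ(-2.22) = 0.0132; rank = round(250 × 0.0132) = 3; θ*₍3₎ = 5.54.
Upper: z₀ + z₂ = 1.443; 1 − a(z₀+z₂) = 1.0664; argument = 1.1512 → 1.15; α₂ = 0.8749; rank = 219; θ*₍219₎ = 7.73.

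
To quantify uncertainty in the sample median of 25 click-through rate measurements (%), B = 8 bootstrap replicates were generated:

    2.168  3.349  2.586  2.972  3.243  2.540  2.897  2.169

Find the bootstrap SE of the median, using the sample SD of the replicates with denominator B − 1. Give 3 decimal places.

Bootstrap SE is the standard deviation of the 8 replicate medians.
Mean of replicates: (2.168 + 3.349 + 2.586 + 2.972 + 3.243 + 2.540 + 2.897 + 2.169) / 8 = 21.9240 / 8 = 2.7405
Sum of squared deviations: (−0.5725)² + (+0.6085)² + (−0.1545)² + (+0.2315)² + (+0.5025)² + (−0.2005)² + (+0.1565)² + (−0.5715)² = 1.4193
Variance = 1.4193 / 7 = 0.2028
SE* = √0.2028

SE* = 0.450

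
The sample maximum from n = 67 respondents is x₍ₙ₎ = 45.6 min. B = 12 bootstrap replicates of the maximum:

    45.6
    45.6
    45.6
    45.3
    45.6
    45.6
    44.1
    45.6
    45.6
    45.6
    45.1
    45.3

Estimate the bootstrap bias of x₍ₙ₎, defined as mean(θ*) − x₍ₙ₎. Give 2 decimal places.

mean(θ*) = (45.6 + 45.6 + 45.6 + 45.3 + 45.6 + 45.6 + 44.1 + 45.6 + 45.6 + 45.6 + 45.1 + 45.3) / 12 = 45.383
bias = 45.383 − 45.6

bias = −0.22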